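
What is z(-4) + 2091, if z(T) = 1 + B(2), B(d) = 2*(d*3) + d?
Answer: 2106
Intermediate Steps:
B(d) = 7*d (B(d) = 2*(3*d) + d = 6*d + d = 7*d)
z(T) = 15 (z(T) = 1 + 7*2 = 1 + 14 = 15)
z(-4) + 2091 = 15 + 2091 = 2106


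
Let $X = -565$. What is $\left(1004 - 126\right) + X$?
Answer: $313$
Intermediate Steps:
$\left(1004 - 126\right) + X = \left(1004 - 126\right) - 565 = 878 - 565 = 313$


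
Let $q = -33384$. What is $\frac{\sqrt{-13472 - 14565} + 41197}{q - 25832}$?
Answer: $- \frac{41197}{59216} - \frac{23 i \sqrt{53}}{59216} \approx -0.69571 - 0.0028277 i$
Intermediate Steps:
$\frac{\sqrt{-13472 - 14565} + 41197}{q - 25832} = \frac{\sqrt{-13472 - 14565} + 41197}{-33384 - 25832} = \frac{\sqrt{-28037} + 41197}{-59216} = \left(23 i \sqrt{53} + 41197\right) \left(- \frac{1}{59216}\right) = \left(41197 + 23 i \sqrt{53}\right) \left(- \frac{1}{59216}\right) = - \frac{41197}{59216} - \frac{23 i \sqrt{53}}{59216}$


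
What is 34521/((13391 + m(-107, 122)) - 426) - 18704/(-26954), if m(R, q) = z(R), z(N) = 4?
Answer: 195508535/58261071 ≈ 3.3557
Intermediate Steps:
m(R, q) = 4
34521/((13391 + m(-107, 122)) - 426) - 18704/(-26954) = 34521/((13391 + 4) - 426) - 18704/(-26954) = 34521/(13395 - 426) - 18704*(-1/26954) = 34521/12969 + 9352/13477 = 34521*(1/12969) + 9352/13477 = 11507/4323 + 9352/13477 = 195508535/58261071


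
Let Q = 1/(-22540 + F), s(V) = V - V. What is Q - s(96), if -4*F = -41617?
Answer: -4/48543 ≈ -8.2401e-5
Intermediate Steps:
F = 41617/4 (F = -¼*(-41617) = 41617/4 ≈ 10404.)
s(V) = 0
Q = -4/48543 (Q = 1/(-22540 + 41617/4) = 1/(-48543/4) = -4/48543 ≈ -8.2401e-5)
Q - s(96) = -4/48543 - 1*0 = -4/48543 + 0 = -4/48543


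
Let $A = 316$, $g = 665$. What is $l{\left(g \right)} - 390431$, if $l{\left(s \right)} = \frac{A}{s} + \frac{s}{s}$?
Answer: $- \frac{259635634}{665} \approx -3.9043 \cdot 10^{5}$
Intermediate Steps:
$l{\left(s \right)} = 1 + \frac{316}{s}$ ($l{\left(s \right)} = \frac{316}{s} + \frac{s}{s} = \frac{316}{s} + 1 = 1 + \frac{316}{s}$)
$l{\left(g \right)} - 390431 = \frac{316 + 665}{665} - 390431 = \frac{1}{665} \cdot 981 - 390431 = \frac{981}{665} - 390431 = - \frac{259635634}{665}$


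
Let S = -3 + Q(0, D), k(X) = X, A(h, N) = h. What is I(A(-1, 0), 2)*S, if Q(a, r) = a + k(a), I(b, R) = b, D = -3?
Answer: 3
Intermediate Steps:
Q(a, r) = 2*a (Q(a, r) = a + a = 2*a)
S = -3 (S = -3 + 2*0 = -3 + 0 = -3)
I(A(-1, 0), 2)*S = -1*(-3) = 3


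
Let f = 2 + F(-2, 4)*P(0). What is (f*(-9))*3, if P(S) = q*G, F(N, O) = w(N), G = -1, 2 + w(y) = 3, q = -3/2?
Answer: -189/2 ≈ -94.500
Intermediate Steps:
q = -3/2 (q = -3*1/2 = -3/2 ≈ -1.5000)
w(y) = 1 (w(y) = -2 + 3 = 1)
F(N, O) = 1
P(S) = 3/2 (P(S) = -3/2*(-1) = 3/2)
f = 7/2 (f = 2 + 1*(3/2) = 2 + 3/2 = 7/2 ≈ 3.5000)
(f*(-9))*3 = ((7/2)*(-9))*3 = -63/2*3 = -189/2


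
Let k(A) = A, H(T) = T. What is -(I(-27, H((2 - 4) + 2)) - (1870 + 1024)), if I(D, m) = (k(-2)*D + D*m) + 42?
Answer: 2798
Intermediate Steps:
I(D, m) = 42 - 2*D + D*m (I(D, m) = (-2*D + D*m) + 42 = 42 - 2*D + D*m)
-(I(-27, H((2 - 4) + 2)) - (1870 + 1024)) = -((42 - 2*(-27) - 27*((2 - 4) + 2)) - (1870 + 1024)) = -((42 + 54 - 27*(-2 + 2)) - 1*2894) = -((42 + 54 - 27*0) - 2894) = -((42 + 54 + 0) - 2894) = -(96 - 2894) = -1*(-2798) = 2798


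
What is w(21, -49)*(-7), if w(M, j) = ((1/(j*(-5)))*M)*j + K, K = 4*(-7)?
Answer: 1127/5 ≈ 225.40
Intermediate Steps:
K = -28
w(M, j) = -28 - M/5 (w(M, j) = ((1/(j*(-5)))*M)*j - 28 = ((-1/5/j)*M)*j - 28 = ((-1/(5*j))*M)*j - 28 = (-M/(5*j))*j - 28 = -M/5 - 28 = -28 - M/5)
w(21, -49)*(-7) = (-28 - 1/5*21)*(-7) = (-28 - 21/5)*(-7) = -161/5*(-7) = 1127/5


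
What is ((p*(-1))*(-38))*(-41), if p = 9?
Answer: -14022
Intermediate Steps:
((p*(-1))*(-38))*(-41) = ((9*(-1))*(-38))*(-41) = -9*(-38)*(-41) = 342*(-41) = -14022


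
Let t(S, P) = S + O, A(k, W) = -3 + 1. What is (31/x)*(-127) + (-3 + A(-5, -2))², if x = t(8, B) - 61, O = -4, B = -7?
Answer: 5362/57 ≈ 94.070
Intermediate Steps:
A(k, W) = -2
t(S, P) = -4 + S (t(S, P) = S - 4 = -4 + S)
x = -57 (x = (-4 + 8) - 61 = 4 - 61 = -57)
(31/x)*(-127) + (-3 + A(-5, -2))² = (31/(-57))*(-127) + (-3 - 2)² = (31*(-1/57))*(-127) + (-5)² = -31/57*(-127) + 25 = 3937/57 + 25 = 5362/57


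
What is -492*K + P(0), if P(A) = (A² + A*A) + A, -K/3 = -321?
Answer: -473796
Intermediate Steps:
K = 963 (K = -3*(-321) = 963)
P(A) = A + 2*A² (P(A) = (A² + A²) + A = 2*A² + A = A + 2*A²)
-492*K + P(0) = -492*963 + 0*(1 + 2*0) = -473796 + 0*(1 + 0) = -473796 + 0*1 = -473796 + 0 = -473796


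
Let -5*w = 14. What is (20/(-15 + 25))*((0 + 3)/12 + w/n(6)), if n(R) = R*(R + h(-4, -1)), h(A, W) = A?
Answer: 1/30 ≈ 0.033333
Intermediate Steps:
w = -14/5 (w = -⅕*14 = -14/5 ≈ -2.8000)
n(R) = R*(-4 + R) (n(R) = R*(R - 4) = R*(-4 + R))
(20/(-15 + 25))*((0 + 3)/12 + w/n(6)) = (20/(-15 + 25))*((0 + 3)/12 - 14*1/(6*(-4 + 6))/5) = (20/10)*(3*(1/12) - 14/(5*(6*2))) = ((⅒)*20)*(¼ - 14/5/12) = 2*(¼ - 14/5*1/12) = 2*(¼ - 7/30) = 2*(1/60) = 1/30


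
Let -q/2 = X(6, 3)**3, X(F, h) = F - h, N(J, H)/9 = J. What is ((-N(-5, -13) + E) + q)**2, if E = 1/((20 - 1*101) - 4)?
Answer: 586756/7225 ≈ 81.212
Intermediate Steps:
N(J, H) = 9*J
E = -1/85 (E = 1/((20 - 101) - 4) = 1/(-81 - 4) = 1/(-85) = -1/85 ≈ -0.011765)
q = -54 (q = -2*(6 - 1*3)**3 = -2*(6 - 3)**3 = -2*3**3 = -2*27 = -54)
((-N(-5, -13) + E) + q)**2 = ((-9*(-5) - 1/85) - 54)**2 = ((-1*(-45) - 1/85) - 54)**2 = ((45 - 1/85) - 54)**2 = (3824/85 - 54)**2 = (-766/85)**2 = 586756/7225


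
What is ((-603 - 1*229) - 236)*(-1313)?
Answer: 1402284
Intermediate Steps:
((-603 - 1*229) - 236)*(-1313) = ((-603 - 229) - 236)*(-1313) = (-832 - 236)*(-1313) = -1068*(-1313) = 1402284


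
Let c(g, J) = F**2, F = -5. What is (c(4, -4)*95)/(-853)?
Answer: -2375/853 ≈ -2.7843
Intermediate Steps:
c(g, J) = 25 (c(g, J) = (-5)**2 = 25)
(c(4, -4)*95)/(-853) = (25*95)/(-853) = -1/853*2375 = -2375/853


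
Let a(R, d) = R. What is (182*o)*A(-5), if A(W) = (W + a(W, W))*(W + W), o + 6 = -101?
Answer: -1947400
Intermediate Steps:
o = -107 (o = -6 - 101 = -107)
A(W) = 4*W² (A(W) = (W + W)*(W + W) = (2*W)*(2*W) = 4*W²)
(182*o)*A(-5) = (182*(-107))*(4*(-5)²) = -77896*25 = -19474*100 = -1947400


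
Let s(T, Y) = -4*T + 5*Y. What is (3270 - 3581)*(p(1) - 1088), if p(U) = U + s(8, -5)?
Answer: 355784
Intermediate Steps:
p(U) = -57 + U (p(U) = U + (-4*8 + 5*(-5)) = U + (-32 - 25) = U - 57 = -57 + U)
(3270 - 3581)*(p(1) - 1088) = (3270 - 3581)*((-57 + 1) - 1088) = -311*(-56 - 1088) = -311*(-1144) = 355784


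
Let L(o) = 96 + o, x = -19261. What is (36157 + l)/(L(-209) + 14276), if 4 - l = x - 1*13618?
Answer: 69040/14163 ≈ 4.8747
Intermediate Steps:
l = 32883 (l = 4 - (-19261 - 1*13618) = 4 - (-19261 - 13618) = 4 - 1*(-32879) = 4 + 32879 = 32883)
(36157 + l)/(L(-209) + 14276) = (36157 + 32883)/((96 - 209) + 14276) = 69040/(-113 + 14276) = 69040/14163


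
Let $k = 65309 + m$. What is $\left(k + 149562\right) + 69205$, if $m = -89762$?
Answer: $194314$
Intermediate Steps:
$k = -24453$ ($k = 65309 - 89762 = -24453$)
$\left(k + 149562\right) + 69205 = \left(-24453 + 149562\right) + 69205 = 125109 + 69205 = 194314$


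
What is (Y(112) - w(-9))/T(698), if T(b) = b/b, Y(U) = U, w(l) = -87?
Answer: 199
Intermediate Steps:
T(b) = 1
(Y(112) - w(-9))/T(698) = (112 - 1*(-87))/1 = (112 + 87)*1 = 199*1 = 199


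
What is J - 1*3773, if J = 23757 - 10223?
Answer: 9761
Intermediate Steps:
J = 13534
J - 1*3773 = 13534 - 1*3773 = 13534 - 3773 = 9761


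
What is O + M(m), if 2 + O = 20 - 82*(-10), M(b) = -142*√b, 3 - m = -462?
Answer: 838 - 142*√465 ≈ -2224.1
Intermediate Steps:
m = 465 (m = 3 - 1*(-462) = 3 + 462 = 465)
O = 838 (O = -2 + (20 - 82*(-10)) = -2 + (20 + 820) = -2 + 840 = 838)
O + M(m) = 838 - 142*√465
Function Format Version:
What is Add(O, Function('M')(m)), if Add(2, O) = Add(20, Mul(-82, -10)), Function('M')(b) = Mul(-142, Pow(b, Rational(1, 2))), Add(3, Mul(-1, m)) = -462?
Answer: Add(838, Mul(-142, Pow(465, Rational(1, 2)))) ≈ -2224.1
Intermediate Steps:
m = 465 (m = Add(3, Mul(-1, -462)) = Add(3, 462) = 465)
O = 838 (O = Add(-2, Add(20, Mul(-82, -10))) = Add(-2, Add(20, 820)) = Add(-2, 840) = 838)
Add(O, Function('M')(m)) = Add(838, Mul(-142, Pow(465, Rational(1, 2))))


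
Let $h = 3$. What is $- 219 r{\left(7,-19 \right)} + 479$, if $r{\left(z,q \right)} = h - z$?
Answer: $1355$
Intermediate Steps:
$r{\left(z,q \right)} = 3 - z$
$- 219 r{\left(7,-19 \right)} + 479 = - 219 \left(3 - 7\right) + 479 = \left(-219\right) \left(-4\right) + 479 = 876 + 479 = 1355$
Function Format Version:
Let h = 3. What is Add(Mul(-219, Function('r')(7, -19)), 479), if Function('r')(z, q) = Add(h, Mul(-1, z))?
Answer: 1355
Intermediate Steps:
Function('r')(z, q) = Add(3, Mul(-1, z))
Add(Mul(-219, Function('r')(7, -19)), 479) = Add(Mul(-219, Add(3, Mul(-1, 7))), 479) = Add(Mul(-219, Add(3, -7)), 479) = Add(Mul(-219, -4), 479) = Add(876, 479) = 1355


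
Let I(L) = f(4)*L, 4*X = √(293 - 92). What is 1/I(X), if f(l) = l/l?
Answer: 4*√201/201 ≈ 0.28214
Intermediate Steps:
f(l) = 1
X = √201/4 (X = √(293 - 92)/4 = √201/4 ≈ 3.5444)
I(L) = L (I(L) = 1*L = L)
1/I(X) = 1/(√201/4) = 4*√201/201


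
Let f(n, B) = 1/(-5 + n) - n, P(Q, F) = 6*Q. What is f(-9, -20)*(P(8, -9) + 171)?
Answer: 27375/14 ≈ 1955.4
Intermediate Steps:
f(-9, -20)*(P(8, -9) + 171) = ((1 - 1*(-9)² + 5*(-9))/(-5 - 9))*(6*8 + 171) = ((1 - 1*81 - 45)/(-14))*(48 + 171) = -(1 - 81 - 45)/14*219 = -1/14*(-125)*219 = (125/14)*219 = 27375/14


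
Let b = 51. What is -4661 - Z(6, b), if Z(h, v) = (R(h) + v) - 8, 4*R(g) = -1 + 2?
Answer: -18817/4 ≈ -4704.3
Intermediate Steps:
R(g) = ¼ (R(g) = (-1 + 2)/4 = (¼)*1 = ¼)
Z(h, v) = -31/4 + v (Z(h, v) = (¼ + v) - 8 = -31/4 + v)
-4661 - Z(6, b) = -4661 - (-31/4 + 51) = -4661 - 1*173/4 = -4661 - 173/4 = -18817/4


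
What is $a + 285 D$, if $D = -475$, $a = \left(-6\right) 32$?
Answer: $-135567$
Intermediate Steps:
$a = -192$
$a + 285 D = -192 + 285 \left(-475\right) = -192 - 135375 = -135567$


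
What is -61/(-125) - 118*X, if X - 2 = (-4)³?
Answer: 914561/125 ≈ 7316.5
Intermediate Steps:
X = -62 (X = 2 + (-4)³ = 2 - 64 = -62)
-61/(-125) - 118*X = -61/(-125) - 118*(-62) = -61*(-1/125) + 7316 = 61/125 + 7316 = 914561/125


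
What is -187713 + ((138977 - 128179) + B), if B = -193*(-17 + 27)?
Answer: -178845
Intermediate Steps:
B = -1930 (B = -193*10 = -1930)
-187713 + ((138977 - 128179) + B) = -187713 + ((138977 - 128179) - 1930) = -187713 + (10798 - 1930) = -187713 + 8868 = -178845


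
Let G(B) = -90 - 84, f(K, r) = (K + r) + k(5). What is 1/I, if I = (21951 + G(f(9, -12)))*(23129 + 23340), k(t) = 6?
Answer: 1/1011955413 ≈ 9.8819e-10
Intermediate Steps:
f(K, r) = 6 + K + r (f(K, r) = (K + r) + 6 = 6 + K + r)
G(B) = -174
I = 1011955413 (I = (21951 - 174)*(23129 + 23340) = 21777*46469 = 1011955413)
1/I = 1/1011955413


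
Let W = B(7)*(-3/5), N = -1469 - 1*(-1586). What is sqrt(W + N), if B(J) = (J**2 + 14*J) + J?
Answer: sqrt(615)/5 ≈ 4.9598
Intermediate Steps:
B(J) = J**2 + 15*J
N = 117 (N = -1469 + 1586 = 117)
W = -462/5 (W = (7*(15 + 7))*(-3/5) = (7*22)*(-3*1/5) = 154*(-3/5) = -462/5 ≈ -92.400)
sqrt(W + N) = sqrt(-462/5 + 117) = sqrt(123/5) = sqrt(615)/5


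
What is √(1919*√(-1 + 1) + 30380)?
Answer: 14*√155 ≈ 174.30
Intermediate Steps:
√(1919*√(-1 + 1) + 30380) = √(1919*√0 + 30380) = √(1919*0 + 30380) = √(0 + 30380) = √30380 = 14*√155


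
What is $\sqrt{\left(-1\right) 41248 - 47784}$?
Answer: $2 i \sqrt{22258} \approx 298.38 i$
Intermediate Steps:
$\sqrt{\left(-1\right) 41248 - 47784} = \sqrt{-41248 - 47784} = \sqrt{-89032} = 2 i \sqrt{22258}$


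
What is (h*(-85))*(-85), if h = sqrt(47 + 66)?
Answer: 7225*sqrt(113) ≈ 76803.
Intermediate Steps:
h = sqrt(113) ≈ 10.630
(h*(-85))*(-85) = (sqrt(113)*(-85))*(-85) = -85*sqrt(113)*(-85) = 7225*sqrt(113)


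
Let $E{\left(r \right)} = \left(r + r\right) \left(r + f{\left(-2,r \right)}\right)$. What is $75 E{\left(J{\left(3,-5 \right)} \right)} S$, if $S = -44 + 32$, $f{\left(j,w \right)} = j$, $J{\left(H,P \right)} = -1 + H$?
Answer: $0$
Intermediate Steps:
$S = -12$
$E{\left(r \right)} = 2 r \left(-2 + r\right)$ ($E{\left(r \right)} = \left(r + r\right) \left(r - 2\right) = 2 r \left(-2 + r\right)$)
$75 E{\left(J{\left(3,-5 \right)} \right)} S = 75 \cdot 2 \left(-1 + 3\right) \left(-2 + \left(-1 + 3\right)\right) \left(-12\right) = 75 \cdot 2 \cdot 2 \left(-2 + 2\right) \left(-12\right) = 75 \cdot 2 \cdot 2 \cdot 0 \left(-12\right) = 75 \cdot 0 \left(-12\right) = 0 \left(-12\right) = 0$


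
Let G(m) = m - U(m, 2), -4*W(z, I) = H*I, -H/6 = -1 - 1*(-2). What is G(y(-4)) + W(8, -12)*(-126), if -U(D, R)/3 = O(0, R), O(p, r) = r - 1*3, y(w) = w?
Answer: 2261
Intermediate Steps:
H = -6 (H = -6*(-1 - 1*(-2)) = -6*(-1 + 2) = -6*1 = -6)
O(p, r) = -3 + r (O(p, r) = r - 3 = -3 + r)
U(D, R) = 9 - 3*R (U(D, R) = -3*(-3 + R) = 9 - 3*R)
W(z, I) = 3*I/2 (W(z, I) = -(-3)*I/2 = 3*I/2)
G(m) = -3 + m (G(m) = m - (9 - 3*2) = m - (9 - 6) = m - 1*3 = m - 3 = -3 + m)
G(y(-4)) + W(8, -12)*(-126) = (-3 - 4) + ((3/2)*(-12))*(-126) = -7 - 18*(-126) = -7 + 2268 = 2261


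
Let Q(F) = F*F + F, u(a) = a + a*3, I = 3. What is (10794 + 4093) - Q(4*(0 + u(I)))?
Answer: 12535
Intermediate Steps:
u(a) = 4*a (u(a) = a + 3*a = 4*a)
Q(F) = F + F² (Q(F) = F² + F = F + F²)
(10794 + 4093) - Q(4*(0 + u(I))) = (10794 + 4093) - 4*(0 + 4*3)*(1 + 4*(0 + 4*3)) = 14887 - 4*(0 + 12)*(1 + 4*(0 + 12)) = 14887 - 4*12*(1 + 4*12) = 14887 - 48*(1 + 48) = 14887 - 48*49 = 14887 - 1*2352 = 14887 - 2352 = 12535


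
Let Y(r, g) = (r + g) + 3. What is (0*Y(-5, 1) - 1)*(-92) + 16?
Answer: 108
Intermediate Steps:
Y(r, g) = 3 + g + r (Y(r, g) = (g + r) + 3 = 3 + g + r)
(0*Y(-5, 1) - 1)*(-92) + 16 = (0*(3 + 1 - 5) - 1)*(-92) + 16 = (0*(-1) - 1)*(-92) + 16 = (0 - 1)*(-92) + 16 = -1*(-92) + 16 = 92 + 16 = 108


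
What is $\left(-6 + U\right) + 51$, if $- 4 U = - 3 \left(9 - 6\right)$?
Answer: $\frac{189}{4} \approx 47.25$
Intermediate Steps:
$U = \frac{9}{4}$ ($U = - \frac{\left(-3\right) \left(9 - 6\right)}{4} = - \frac{\left(-3\right) 3}{4} = \left(- \frac{1}{4}\right) \left(-9\right) = \frac{9}{4} \approx 2.25$)
$\left(-6 + U\right) + 51 = \left(-6 + \frac{9}{4}\right) + 51 = - \frac{15}{4} + 51 = \frac{189}{4}$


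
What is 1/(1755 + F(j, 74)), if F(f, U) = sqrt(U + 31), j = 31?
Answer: 117/205328 - sqrt(105)/3079920 ≈ 0.00056649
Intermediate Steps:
F(f, U) = sqrt(31 + U)
1/(1755 + F(j, 74)) = 1/(1755 + sqrt(31 + 74)) = 1/(1755 + sqrt(105))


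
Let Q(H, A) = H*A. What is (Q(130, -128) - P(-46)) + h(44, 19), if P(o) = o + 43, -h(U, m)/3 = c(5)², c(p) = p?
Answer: -16712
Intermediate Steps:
h(U, m) = -75 (h(U, m) = -3*5² = -3*25 = -75)
Q(H, A) = A*H
P(o) = 43 + o
(Q(130, -128) - P(-46)) + h(44, 19) = (-128*130 - (43 - 46)) - 75 = (-16640 - 1*(-3)) - 75 = (-16640 + 3) - 75 = -16637 - 75 = -16712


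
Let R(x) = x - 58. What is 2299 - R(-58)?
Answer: 2415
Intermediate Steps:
R(x) = -58 + x
2299 - R(-58) = 2299 - (-58 - 58) = 2299 - 1*(-116) = 2299 + 116 = 2415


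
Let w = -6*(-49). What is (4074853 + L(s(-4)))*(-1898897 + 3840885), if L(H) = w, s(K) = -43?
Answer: 7913886572236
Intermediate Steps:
w = 294
L(H) = 294
(4074853 + L(s(-4)))*(-1898897 + 3840885) = (4074853 + 294)*(-1898897 + 3840885) = 4075147*1941988 = 7913886572236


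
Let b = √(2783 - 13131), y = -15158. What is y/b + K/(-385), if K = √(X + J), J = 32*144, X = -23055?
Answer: I*(-199*√18447 + 224455*√2587)/76615 ≈ 148.66*I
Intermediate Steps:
J = 4608
b = 2*I*√2587 (b = √(-10348) = 2*I*√2587 ≈ 101.73*I)
K = I*√18447 (K = √(-23055 + 4608) = √(-18447) = I*√18447 ≈ 135.82*I)
y/b + K/(-385) = -15158*(-I*√2587/5174) + (I*√18447)/(-385) = -(-583)*I*√2587/199 + (I*√18447)*(-1/385) = 583*I*√2587/199 - I*√18447/385 = -I*√18447/385 + 583*I*√2587/199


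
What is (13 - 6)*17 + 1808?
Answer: 1927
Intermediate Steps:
(13 - 6)*17 + 1808 = 7*17 + 1808 = 119 + 1808 = 1927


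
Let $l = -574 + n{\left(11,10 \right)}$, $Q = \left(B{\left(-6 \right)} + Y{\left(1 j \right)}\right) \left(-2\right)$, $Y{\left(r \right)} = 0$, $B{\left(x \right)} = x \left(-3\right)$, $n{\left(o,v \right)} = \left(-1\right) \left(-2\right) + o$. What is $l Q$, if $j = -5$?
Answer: $20196$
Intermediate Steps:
$n{\left(o,v \right)} = 2 + o$
$B{\left(x \right)} = - 3 x$
$Q = -36$ ($Q = \left(\left(-3\right) \left(-6\right) + 0\right) \left(-2\right) = \left(18 + 0\right) \left(-2\right) = 18 \left(-2\right) = -36$)
$l = -561$ ($l = -574 + \left(2 + 11\right) = -574 + 13 = -561$)
$l Q = \left(-561\right) \left(-36\right) = 20196$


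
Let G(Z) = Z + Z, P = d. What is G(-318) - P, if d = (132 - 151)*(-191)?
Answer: -4265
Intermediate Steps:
d = 3629 (d = -19*(-191) = 3629)
P = 3629
G(Z) = 2*Z
G(-318) - P = 2*(-318) - 1*3629 = -636 - 3629 = -4265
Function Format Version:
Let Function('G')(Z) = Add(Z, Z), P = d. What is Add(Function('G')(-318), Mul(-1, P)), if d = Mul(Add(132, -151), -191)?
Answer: -4265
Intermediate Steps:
d = 3629 (d = Mul(-19, -191) = 3629)
P = 3629
Function('G')(Z) = Mul(2, Z)
Add(Function('G')(-318), Mul(-1, P)) = Add(Mul(2, -318), Mul(-1, 3629)) = Add(-636, -3629) = -4265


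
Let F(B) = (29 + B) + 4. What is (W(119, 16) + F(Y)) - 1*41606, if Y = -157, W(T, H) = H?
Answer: -41714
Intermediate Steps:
F(B) = 33 + B
(W(119, 16) + F(Y)) - 1*41606 = (16 + (33 - 157)) - 1*41606 = (16 - 124) - 41606 = -108 - 41606 = -41714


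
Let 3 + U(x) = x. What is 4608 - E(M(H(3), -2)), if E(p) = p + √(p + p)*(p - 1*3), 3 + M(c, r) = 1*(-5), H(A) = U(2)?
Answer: 4616 + 44*I ≈ 4616.0 + 44.0*I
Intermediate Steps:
U(x) = -3 + x
H(A) = -1 (H(A) = -3 + 2 = -1)
M(c, r) = -8 (M(c, r) = -3 + 1*(-5) = -3 - 5 = -8)
E(p) = p + √2*√p*(-3 + p) (E(p) = p + √(2*p)*(p - 3) = p + (√2*√p)*(-3 + p) = p + √2*√p*(-3 + p))
4608 - E(M(H(3), -2)) = 4608 - (-8 + √2*(-8)^(3/2) - 3*√2*√(-8)) = 4608 - (-8 + √2*(-16*I*√2) - 3*√2*2*I*√2) = 4608 - (-8 - 32*I - 12*I) = 4608 - (-8 - 44*I) = 4608 + (8 + 44*I) = 4616 + 44*I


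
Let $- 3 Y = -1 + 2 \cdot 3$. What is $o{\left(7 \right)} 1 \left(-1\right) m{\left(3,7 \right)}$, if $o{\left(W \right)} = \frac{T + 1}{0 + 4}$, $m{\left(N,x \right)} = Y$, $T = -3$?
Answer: $- \frac{5}{6} \approx -0.83333$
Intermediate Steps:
$Y = - \frac{5}{3}$ ($Y = - \frac{-1 + 2 \cdot 3}{3} = - \frac{-1 + 6}{3} = \left(- \frac{1}{3}\right) 5 = - \frac{5}{3} \approx -1.6667$)
$m{\left(N,x \right)} = - \frac{5}{3}$
$o{\left(W \right)} = - \frac{1}{2}$ ($o{\left(W \right)} = \frac{-3 + 1}{0 + 4} = - \frac{2}{4} = \left(-2\right) \frac{1}{4} = - \frac{1}{2}$)
$o{\left(7 \right)} 1 \left(-1\right) m{\left(3,7 \right)} = - \frac{1 \left(-1\right)}{2} \left(- \frac{5}{3}\right) = \left(- \frac{1}{2}\right) \left(-1\right) \left(- \frac{5}{3}\right) = \frac{1}{2} \left(- \frac{5}{3}\right) = - \frac{5}{6}$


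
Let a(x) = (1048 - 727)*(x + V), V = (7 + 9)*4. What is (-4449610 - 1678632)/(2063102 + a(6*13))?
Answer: -3064121/1054342 ≈ -2.9062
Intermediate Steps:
V = 64 (V = 16*4 = 64)
a(x) = 20544 + 321*x (a(x) = (1048 - 727)*(x + 64) = 321*(64 + x) = 20544 + 321*x)
(-4449610 - 1678632)/(2063102 + a(6*13)) = (-4449610 - 1678632)/(2063102 + (20544 + 321*(6*13))) = -6128242/(2063102 + (20544 + 321*78)) = -6128242/(2063102 + (20544 + 25038)) = -6128242/(2063102 + 45582) = -6128242/2108684 = -6128242*1/2108684 = -3064121/1054342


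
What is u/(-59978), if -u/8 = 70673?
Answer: 282692/29989 ≈ 9.4265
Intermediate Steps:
u = -565384 (u = -8*70673 = -565384)
u/(-59978) = -565384/(-59978) = -565384*(-1/59978) = 282692/29989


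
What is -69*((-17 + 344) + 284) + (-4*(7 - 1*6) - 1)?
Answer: -42164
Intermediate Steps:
-69*((-17 + 344) + 284) + (-4*(7 - 1*6) - 1) = -69*(327 + 284) + (-4*(7 - 6) - 1) = -69*611 + (-4*1 - 1) = -42159 + (-4 - 1) = -42159 - 5 = -42164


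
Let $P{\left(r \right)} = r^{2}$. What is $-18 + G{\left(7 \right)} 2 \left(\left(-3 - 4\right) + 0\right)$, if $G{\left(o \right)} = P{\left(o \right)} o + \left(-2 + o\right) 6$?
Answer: $-5240$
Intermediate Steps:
$G{\left(o \right)} = -12 + o^{3} + 6 o$ ($G{\left(o \right)} = o^{2} o + \left(-2 + o\right) 6 = o^{3} + \left(-12 + 6 o\right) = -12 + o^{3} + 6 o$)
$-18 + G{\left(7 \right)} 2 \left(\left(-3 - 4\right) + 0\right) = -18 + \left(-12 + 7^{3} + 6 \cdot 7\right) 2 \left(\left(-3 - 4\right) + 0\right) = -18 + \left(-12 + 343 + 42\right) 2 \left(-7 + 0\right) = -18 + 373 \cdot 2 \left(-7\right) = -18 + 373 \left(-14\right) = -18 - 5222 = -5240$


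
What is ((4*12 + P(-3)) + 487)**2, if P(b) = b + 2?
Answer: 285156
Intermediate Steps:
P(b) = 2 + b
((4*12 + P(-3)) + 487)**2 = ((4*12 + (2 - 3)) + 487)**2 = ((48 - 1) + 487)**2 = (47 + 487)**2 = 534**2 = 285156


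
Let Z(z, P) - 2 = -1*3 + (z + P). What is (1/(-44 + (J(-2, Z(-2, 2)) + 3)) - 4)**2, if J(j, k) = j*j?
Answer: 22201/1369 ≈ 16.217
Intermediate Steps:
Z(z, P) = -1 + P + z (Z(z, P) = 2 + (-1*3 + (z + P)) = 2 + (-3 + (P + z)) = 2 + (-3 + P + z) = -1 + P + z)
J(j, k) = j**2
(1/(-44 + (J(-2, Z(-2, 2)) + 3)) - 4)**2 = (1/(-44 + ((-2)**2 + 3)) - 4)**2 = (1/(-44 + (4 + 3)) - 4)**2 = (1/(-44 + 7) - 4)**2 = (1/(-37) - 4)**2 = (-1/37 - 4)**2 = (-149/37)**2 = 22201/1369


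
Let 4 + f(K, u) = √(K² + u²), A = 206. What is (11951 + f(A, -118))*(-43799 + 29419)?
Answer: -171797860 - 28760*√14090 ≈ -1.7521e+8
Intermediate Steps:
f(K, u) = -4 + √(K² + u²)
(11951 + f(A, -118))*(-43799 + 29419) = (11951 + (-4 + √(206² + (-118)²)))*(-43799 + 29419) = (11951 + (-4 + √(42436 + 13924)))*(-14380) = (11951 + (-4 + √56360))*(-14380) = (11951 + (-4 + 2*√14090))*(-14380) = (11947 + 2*√14090)*(-14380) = -171797860 - 28760*√14090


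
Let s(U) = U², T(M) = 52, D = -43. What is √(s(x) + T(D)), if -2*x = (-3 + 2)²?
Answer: √209/2 ≈ 7.2284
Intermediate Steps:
x = -½ (x = -(-3 + 2)²/2 = -½*(-1)² = -½*1 = -½ ≈ -0.50000)
√(s(x) + T(D)) = √((-½)² + 52) = √(¼ + 52) = √(209/4) = √209/2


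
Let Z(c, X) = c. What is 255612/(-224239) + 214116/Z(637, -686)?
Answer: 6835761840/20405749 ≈ 334.99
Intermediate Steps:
255612/(-224239) + 214116/Z(637, -686) = 255612/(-224239) + 214116/637 = 255612*(-1/224239) + 214116*(1/637) = -255612/224239 + 30588/91 = 6835761840/20405749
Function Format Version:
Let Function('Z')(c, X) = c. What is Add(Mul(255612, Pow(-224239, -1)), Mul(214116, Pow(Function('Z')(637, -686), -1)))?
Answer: Rational(6835761840, 20405749) ≈ 334.99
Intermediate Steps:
Add(Mul(255612, Pow(-224239, -1)), Mul(214116, Pow(Function('Z')(637, -686), -1))) = Add(Mul(255612, Pow(-224239, -1)), Mul(214116, Pow(637, -1))) = Add(Mul(255612, Rational(-1, 224239)), Mul(214116, Rational(1, 637))) = Add(Rational(-255612, 224239), Rational(30588, 91)) = Rational(6835761840, 20405749)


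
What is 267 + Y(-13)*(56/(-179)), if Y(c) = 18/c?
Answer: 622317/2327 ≈ 267.43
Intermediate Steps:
267 + Y(-13)*(56/(-179)) = 267 + (18/(-13))*(56/(-179)) = 267 + (18*(-1/13))*(56*(-1/179)) = 267 - 18/13*(-56/179) = 267 + 1008/2327 = 622317/2327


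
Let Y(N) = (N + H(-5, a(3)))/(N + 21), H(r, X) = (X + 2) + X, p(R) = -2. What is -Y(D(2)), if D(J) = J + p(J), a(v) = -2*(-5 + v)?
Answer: -10/21 ≈ -0.47619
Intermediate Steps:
a(v) = 10 - 2*v
D(J) = -2 + J (D(J) = J - 2 = -2 + J)
H(r, X) = 2 + 2*X (H(r, X) = (2 + X) + X = 2 + 2*X)
Y(N) = (10 + N)/(21 + N) (Y(N) = (N + (2 + 2*(10 - 2*3)))/(N + 21) = (N + (2 + 2*(10 - 6)))/(21 + N) = (N + (2 + 2*4))/(21 + N) = (N + (2 + 8))/(21 + N) = (N + 10)/(21 + N) = (10 + N)/(21 + N))
-Y(D(2)) = -(10 + (-2 + 2))/(21 + (-2 + 2)) = -(10 + 0)/(21 + 0) = -10/21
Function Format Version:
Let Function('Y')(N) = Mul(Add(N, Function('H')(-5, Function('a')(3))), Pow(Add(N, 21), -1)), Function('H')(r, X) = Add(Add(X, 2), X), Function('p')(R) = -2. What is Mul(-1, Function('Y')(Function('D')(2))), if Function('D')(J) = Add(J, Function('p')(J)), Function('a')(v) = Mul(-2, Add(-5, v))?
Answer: Rational(-10, 21) ≈ -0.47619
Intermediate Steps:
Function('a')(v) = Add(10, Mul(-2, v))
Function('D')(J) = Add(-2, J) (Function('D')(J) = Add(J, -2) = Add(-2, J))
Function('H')(r, X) = Add(2, Mul(2, X)) (Function('H')(r, X) = Add(Add(2, X), X) = Add(2, Mul(2, X)))
Function('Y')(N) = Mul(Pow(Add(21, N), -1), Add(10, N)) (Function('Y')(N) = Mul(Add(N, Add(2, Mul(2, Add(10, Mul(-2, 3))))), Pow(Add(N, 21), -1)) = Mul(Add(N, Add(2, Mul(2, Add(10, -6)))), Pow(Add(21, N), -1)) = Mul(Add(N, Add(2, Mul(2, 4))), Pow(Add(21, N), -1)) = Mul(Add(N, Add(2, 8)), Pow(Add(21, N), -1)) = Mul(Add(N, 10), Pow(Add(21, N), -1)) = Mul(Add(10, N), Pow(Add(21, N), -1)) = Mul(Pow(Add(21, N), -1), Add(10, N)))
Mul(-1, Function('Y')(Function('D')(2))) = Mul(-1, Mul(Pow(Add(21, Add(-2, 2)), -1), Add(10, Add(-2, 2)))) = Mul(-1, Mul(Pow(Add(21, 0), -1), Add(10, 0))) = Mul(-1, Mul(Pow(21, -1), 10)) = Mul(-1, Mul(Rational(1, 21), 10)) = Mul(-1, Rational(10, 21)) = Rational(-10, 21)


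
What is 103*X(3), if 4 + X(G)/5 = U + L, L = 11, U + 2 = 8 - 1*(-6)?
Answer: 9785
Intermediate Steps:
U = 12 (U = -2 + (8 - 1*(-6)) = -2 + (8 + 6) = -2 + 14 = 12)
X(G) = 95 (X(G) = -20 + 5*(12 + 11) = -20 + 5*23 = -20 + 115 = 95)
103*X(3) = 103*95 = 9785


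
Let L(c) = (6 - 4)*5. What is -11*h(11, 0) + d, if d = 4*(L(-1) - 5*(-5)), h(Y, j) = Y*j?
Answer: 140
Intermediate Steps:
L(c) = 10 (L(c) = 2*5 = 10)
d = 140 (d = 4*(10 - 5*(-5)) = 4*(10 + 25) = 4*35 = 140)
-11*h(11, 0) + d = -121*0 + 140 = -11*0 + 140 = 0 + 140 = 140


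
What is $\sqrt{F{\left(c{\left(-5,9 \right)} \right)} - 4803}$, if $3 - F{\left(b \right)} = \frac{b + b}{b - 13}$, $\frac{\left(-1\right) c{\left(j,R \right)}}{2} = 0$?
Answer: $40 i \sqrt{3} \approx 69.282 i$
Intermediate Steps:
$c{\left(j,R \right)} = 0$ ($c{\left(j,R \right)} = \left(-2\right) 0 = 0$)
$F{\left(b \right)} = 3 - \frac{2 b}{-13 + b}$ ($F{\left(b \right)} = 3 - \frac{b + b}{b - 13} = 3 - \frac{2 b}{-13 + b}$)
$\sqrt{F{\left(c{\left(-5,9 \right)} \right)} - 4803} = \sqrt{\frac{-39 + 0}{-13 + 0} - 4803} = \sqrt{\frac{1}{-13} \left(-39\right) - 4803} = \sqrt{\left(- \frac{1}{13}\right) \left(-39\right) - 4803} = \sqrt{3 - 4803} = \sqrt{-4800} = 40 i \sqrt{3}$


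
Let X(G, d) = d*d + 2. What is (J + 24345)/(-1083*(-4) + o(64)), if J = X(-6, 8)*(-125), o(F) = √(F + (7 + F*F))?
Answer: 7747060/2084673 - 5365*√463/2084673 ≈ 3.6608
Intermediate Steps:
o(F) = √(7 + F + F²) (o(F) = √(F + (7 + F²)) = √(7 + F + F²))
X(G, d) = 2 + d² (X(G, d) = d² + 2 = 2 + d²)
J = -8250 (J = (2 + 8²)*(-125) = (2 + 64)*(-125) = 66*(-125) = -8250)
(J + 24345)/(-1083*(-4) + o(64)) = (-8250 + 24345)/(-1083*(-4) + √(7 + 64 + 64²)) = 16095/(4332 + √(7 + 64 + 4096)) = 16095/(4332 + √4167) = 16095/(4332 + 3*√463)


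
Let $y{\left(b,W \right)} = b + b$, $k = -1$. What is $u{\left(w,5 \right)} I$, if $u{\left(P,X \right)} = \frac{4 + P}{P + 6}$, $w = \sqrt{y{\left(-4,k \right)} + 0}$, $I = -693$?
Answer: $\frac{693 \left(- \sqrt{2} + 2 i\right)}{\sqrt{2} - 3 i} \approx -504.0 - 89.095 i$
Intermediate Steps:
$y{\left(b,W \right)} = 2 b$
$w = 2 i \sqrt{2}$ ($w = \sqrt{2 \left(-4\right) + 0} = \sqrt{-8 + 0} = \sqrt{-8} = 2 i \sqrt{2} \approx 2.8284 i$)
$u{\left(P,X \right)} = \frac{4 + P}{6 + P}$
$u{\left(w,5 \right)} I = \frac{4 + 2 i \sqrt{2}}{6 + 2 i \sqrt{2}} \left(-693\right) = - \frac{693 \left(4 + 2 i \sqrt{2}\right)}{6 + 2 i \sqrt{2}}$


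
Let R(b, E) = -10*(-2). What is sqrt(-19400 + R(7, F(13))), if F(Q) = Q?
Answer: 2*I*sqrt(4845) ≈ 139.21*I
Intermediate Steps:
R(b, E) = 20
sqrt(-19400 + R(7, F(13))) = sqrt(-19400 + 20) = sqrt(-19380) = 2*I*sqrt(4845)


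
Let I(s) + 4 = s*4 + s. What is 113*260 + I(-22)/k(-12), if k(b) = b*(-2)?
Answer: 117501/4 ≈ 29375.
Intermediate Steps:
k(b) = -2*b
I(s) = -4 + 5*s (I(s) = -4 + (s*4 + s) = -4 + (4*s + s) = -4 + 5*s)
113*260 + I(-22)/k(-12) = 113*260 + (-4 + 5*(-22))/((-2*(-12))) = 29380 + (-4 - 110)/24 = 29380 - 114*1/24 = 29380 - 19/4 = 117501/4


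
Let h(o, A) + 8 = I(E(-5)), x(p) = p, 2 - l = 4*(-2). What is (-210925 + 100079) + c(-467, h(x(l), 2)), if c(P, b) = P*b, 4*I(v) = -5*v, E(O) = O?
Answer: -440115/4 ≈ -1.1003e+5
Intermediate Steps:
l = 10 (l = 2 - 4*(-2) = 2 - 1*(-8) = 2 + 8 = 10)
I(v) = -5*v/4 (I(v) = (-5*v)/4 = -5*v/4)
h(o, A) = -7/4 (h(o, A) = -8 - 5/4*(-5) = -8 + 25/4 = -7/4)
(-210925 + 100079) + c(-467, h(x(l), 2)) = (-210925 + 100079) - 467*(-7/4) = -110846 + 3269/4 = -440115/4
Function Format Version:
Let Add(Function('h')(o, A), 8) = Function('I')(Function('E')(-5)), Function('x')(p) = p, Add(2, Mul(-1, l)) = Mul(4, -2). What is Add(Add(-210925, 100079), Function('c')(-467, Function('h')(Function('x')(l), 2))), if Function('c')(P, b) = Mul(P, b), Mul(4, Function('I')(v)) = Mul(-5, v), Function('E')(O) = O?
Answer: Rational(-440115, 4) ≈ -1.1003e+5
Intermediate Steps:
l = 10 (l = Add(2, Mul(-1, Mul(4, -2))) = Add(2, Mul(-1, -8)) = Add(2, 8) = 10)
Function('I')(v) = Mul(Rational(-5, 4), v) (Function('I')(v) = Mul(Rational(1, 4), Mul(-5, v)) = Mul(Rational(-5, 4), v))
Function('h')(o, A) = Rational(-7, 4) (Function('h')(o, A) = Add(-8, Mul(Rational(-5, 4), -5)) = Add(-8, Rational(25, 4)) = Rational(-7, 4))
Add(Add(-210925, 100079), Function('c')(-467, Function('h')(Function('x')(l), 2))) = Add(Add(-210925, 100079), Mul(-467, Rational(-7, 4))) = Add(-110846, Rational(3269, 4)) = Rational(-440115, 4)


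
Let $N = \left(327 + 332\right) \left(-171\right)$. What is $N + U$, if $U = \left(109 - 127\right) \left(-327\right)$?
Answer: $-106803$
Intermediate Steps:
$U = 5886$ ($U = \left(-18\right) \left(-327\right) = 5886$)
$N = -112689$ ($N = 659 \left(-171\right) = -112689$)
$N + U = -112689 + 5886 = -106803$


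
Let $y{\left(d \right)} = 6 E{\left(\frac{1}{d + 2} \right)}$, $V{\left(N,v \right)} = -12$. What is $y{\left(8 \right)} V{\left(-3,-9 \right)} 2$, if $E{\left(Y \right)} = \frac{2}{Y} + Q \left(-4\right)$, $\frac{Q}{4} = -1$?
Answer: $-5184$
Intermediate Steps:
$Q = -4$ ($Q = 4 \left(-1\right) = -4$)
$E{\left(Y \right)} = 16 + \frac{2}{Y}$ ($E{\left(Y \right)} = \frac{2}{Y} - -16 = \frac{2}{Y} + 16 = 16 + \frac{2}{Y}$)
$y{\left(d \right)} = 120 + 12 d$ ($y{\left(d \right)} = 6 \left(16 + \frac{2}{\frac{1}{d + 2}}\right) = 6 \left(16 + \frac{2}{\frac{1}{2 + d}}\right) = 6 \left(16 + 2 \left(2 + d\right)\right) = 6 \left(16 + \left(4 + 2 d\right)\right) = 6 \left(20 + 2 d\right) = 120 + 12 d$)
$y{\left(8 \right)} V{\left(-3,-9 \right)} 2 = \left(120 + 12 \cdot 8\right) \left(-12\right) 2 = \left(120 + 96\right) \left(-12\right) 2 = 216 \left(-12\right) 2 = \left(-2592\right) 2 = -5184$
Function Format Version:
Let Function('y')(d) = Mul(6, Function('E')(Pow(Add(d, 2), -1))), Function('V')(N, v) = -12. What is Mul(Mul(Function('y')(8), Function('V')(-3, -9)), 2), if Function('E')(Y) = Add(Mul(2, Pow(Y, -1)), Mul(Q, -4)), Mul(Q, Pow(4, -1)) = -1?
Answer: -5184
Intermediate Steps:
Q = -4 (Q = Mul(4, -1) = -4)
Function('E')(Y) = Add(16, Mul(2, Pow(Y, -1))) (Function('E')(Y) = Add(Mul(2, Pow(Y, -1)), Mul(-4, -4)) = Add(Mul(2, Pow(Y, -1)), 16) = Add(16, Mul(2, Pow(Y, -1))))
Function('y')(d) = Add(120, Mul(12, d)) (Function('y')(d) = Mul(6, Add(16, Mul(2, Pow(Pow(Add(d, 2), -1), -1)))) = Mul(6, Add(16, Mul(2, Pow(Pow(Add(2, d), -1), -1)))) = Mul(6, Add(16, Mul(2, Add(2, d)))) = Mul(6, Add(16, Add(4, Mul(2, d)))) = Mul(6, Add(20, Mul(2, d))) = Add(120, Mul(12, d)))
Mul(Mul(Function('y')(8), Function('V')(-3, -9)), 2) = Mul(Mul(Add(120, Mul(12, 8)), -12), 2) = Mul(Mul(Add(120, 96), -12), 2) = Mul(Mul(216, -12), 2) = Mul(-2592, 2) = -5184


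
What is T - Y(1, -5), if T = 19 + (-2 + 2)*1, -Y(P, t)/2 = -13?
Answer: -7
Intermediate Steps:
Y(P, t) = 26 (Y(P, t) = -2*(-13) = 26)
T = 19 (T = 19 + 0*1 = 19 + 0 = 19)
T - Y(1, -5) = 19 - 1*26 = 19 - 26 = -7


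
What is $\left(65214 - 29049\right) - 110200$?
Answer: $-74035$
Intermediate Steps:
$\left(65214 - 29049\right) - 110200 = 36165 - 110200 = -74035$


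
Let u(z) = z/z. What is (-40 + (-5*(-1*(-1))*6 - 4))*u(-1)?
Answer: -74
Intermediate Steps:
u(z) = 1
(-40 + (-5*(-1*(-1))*6 - 4))*u(-1) = (-40 + (-5*(-1*(-1))*6 - 4))*1 = (-40 + (-5*6 - 4))*1 = (-40 + (-30 - 4))*1 = (-40 - 34)*1 = -74*1 = -74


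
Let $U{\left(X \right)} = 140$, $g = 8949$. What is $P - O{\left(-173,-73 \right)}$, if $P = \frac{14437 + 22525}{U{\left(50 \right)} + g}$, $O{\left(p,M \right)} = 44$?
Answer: $- \frac{362954}{9089} \approx -39.933$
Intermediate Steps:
$P = \frac{36962}{9089}$ ($P = \frac{14437 + 22525}{140 + 8949} = \frac{36962}{9089} \approx 4.0667$)
$P - O{\left(-173,-73 \right)} = \frac{36962}{9089} - 44 = - \frac{362954}{9089}$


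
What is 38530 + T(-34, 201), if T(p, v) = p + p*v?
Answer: 31662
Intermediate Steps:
38530 + T(-34, 201) = 38530 - 34*(1 + 201) = 38530 - 34*202 = 38530 - 6868 = 31662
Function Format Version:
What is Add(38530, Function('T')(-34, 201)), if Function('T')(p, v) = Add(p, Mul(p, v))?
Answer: 31662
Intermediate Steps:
Add(38530, Function('T')(-34, 201)) = Add(38530, Mul(-34, Add(1, 201))) = Add(38530, Mul(-34, 202)) = Add(38530, -6868) = 31662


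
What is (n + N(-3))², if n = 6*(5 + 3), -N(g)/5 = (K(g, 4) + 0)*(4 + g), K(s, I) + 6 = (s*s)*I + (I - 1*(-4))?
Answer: 20164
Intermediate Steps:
K(s, I) = -2 + I + I*s² (K(s, I) = -6 + ((s*s)*I + (I - 1*(-4))) = -6 + (s²*I + (I + 4)) = -6 + (I*s² + (4 + I)) = -6 + (4 + I + I*s²) = -2 + I + I*s²)
N(g) = -5*(2 + 4*g²)*(4 + g) (N(g) = -5*((-2 + 4 + 4*g²) + 0)*(4 + g) = -5*((2 + 4*g²) + 0)*(4 + g) = -5*(2 + 4*g²)*(4 + g))
n = 48 (n = 6*8 = 48)
(n + N(-3))² = (48 - 10*(1 + 2*(-3)²)*(4 - 3))² = (48 - 10*(1 + 2*9)*1)² = (48 - 10*(1 + 18)*1)² = (48 - 10*19*1)² = (48 - 190)² = (-142)² = 20164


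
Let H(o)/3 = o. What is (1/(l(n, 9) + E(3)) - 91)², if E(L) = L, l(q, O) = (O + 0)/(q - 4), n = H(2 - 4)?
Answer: 3613801/441 ≈ 8194.6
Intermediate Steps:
H(o) = 3*o
n = -6 (n = 3*(2 - 4) = 3*(-2) = -6)
l(q, O) = O/(-4 + q)
(1/(l(n, 9) + E(3)) - 91)² = (1/(9/(-4 - 6) + 3) - 91)² = (1/(9/(-10) + 3) - 91)² = (1/(9*(-⅒) + 3) - 91)² = (1/(-9/10 + 3) - 91)² = (1/(21/10) - 91)² = (10/21 - 91)² = (-1901/21)² = 3613801/441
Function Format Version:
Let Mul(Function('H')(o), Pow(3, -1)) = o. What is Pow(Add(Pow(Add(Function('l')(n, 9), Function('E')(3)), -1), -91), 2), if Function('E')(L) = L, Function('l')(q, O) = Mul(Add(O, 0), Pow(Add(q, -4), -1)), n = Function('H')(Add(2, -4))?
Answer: Rational(3613801, 441) ≈ 8194.6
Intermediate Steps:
Function('H')(o) = Mul(3, o)
n = -6 (n = Mul(3, Add(2, -4)) = Mul(3, -2) = -6)
Function('l')(q, O) = Mul(O, Pow(Add(-4, q), -1))
Pow(Add(Pow(Add(Function('l')(n, 9), Function('E')(3)), -1), -91), 2) = Pow(Add(Pow(Add(Mul(9, Pow(Add(-4, -6), -1)), 3), -1), -91), 2) = Pow(Add(Pow(Add(Mul(9, Pow(-10, -1)), 3), -1), -91), 2) = Pow(Add(Pow(Add(Mul(9, Rational(-1, 10)), 3), -1), -91), 2) = Pow(Add(Pow(Add(Rational(-9, 10), 3), -1), -91), 2) = Pow(Add(Pow(Rational(21, 10), -1), -91), 2) = Pow(Add(Rational(10, 21), -91), 2) = Pow(Rational(-1901, 21), 2) = Rational(3613801, 441)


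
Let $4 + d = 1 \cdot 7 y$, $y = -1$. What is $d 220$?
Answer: $-2420$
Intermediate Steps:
$d = -11$ ($d = -4 + 1 \cdot 7 \left(-1\right) = -4 + 7 \left(-1\right) = -4 - 7 = -11$)
$d 220 = \left(-11\right) 220 = -2420$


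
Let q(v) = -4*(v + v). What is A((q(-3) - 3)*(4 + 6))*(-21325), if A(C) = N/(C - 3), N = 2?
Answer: -42650/207 ≈ -206.04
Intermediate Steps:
q(v) = -8*v
A(C) = 2/(-3 + C) (A(C) = 2/(C - 3) = 2/(-3 + C))
A((q(-3) - 3)*(4 + 6))*(-21325) = (2/(-3 + (-8*(-3) - 3)*(4 + 6)))*(-21325) = (2/(-3 + (24 - 3)*10))*(-21325) = (2/(-3 + 21*10))*(-21325) = (2/(-3 + 210))*(-21325) = (2/207)*(-21325) = -42650/207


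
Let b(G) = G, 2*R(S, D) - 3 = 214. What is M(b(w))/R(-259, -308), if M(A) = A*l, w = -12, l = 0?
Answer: 0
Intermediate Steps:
R(S, D) = 217/2 (R(S, D) = 3/2 + (½)*214 = 3/2 + 107 = 217/2)
M(A) = 0 (M(A) = A*0 = 0)
M(b(w))/R(-259, -308) = 0/(217/2) = 0*(2/217) = 0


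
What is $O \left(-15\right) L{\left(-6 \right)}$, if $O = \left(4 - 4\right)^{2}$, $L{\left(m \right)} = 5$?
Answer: $0$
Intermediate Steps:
$O = 0$ ($O = 0^{2} = 0$)
$O \left(-15\right) L{\left(-6 \right)} = 0 \left(-15\right) 5 = 0 \cdot 5 = 0$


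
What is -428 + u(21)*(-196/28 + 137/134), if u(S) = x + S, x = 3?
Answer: -38288/67 ≈ -571.46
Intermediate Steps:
u(S) = 3 + S
-428 + u(21)*(-196/28 + 137/134) = -428 + (3 + 21)*(-196/28 + 137/134) = -428 + 24*(-196*1/28 + 137*(1/134)) = -428 + 24*(-7 + 137/134) = -428 + 24*(-801/134) = -428 - 9612/67 = -38288/67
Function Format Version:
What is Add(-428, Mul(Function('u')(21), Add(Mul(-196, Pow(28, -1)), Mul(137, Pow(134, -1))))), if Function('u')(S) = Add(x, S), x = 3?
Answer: Rational(-38288, 67) ≈ -571.46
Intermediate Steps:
Function('u')(S) = Add(3, S)
Add(-428, Mul(Function('u')(21), Add(Mul(-196, Pow(28, -1)), Mul(137, Pow(134, -1))))) = Add(-428, Mul(Add(3, 21), Add(Mul(-196, Pow(28, -1)), Mul(137, Pow(134, -1))))) = Add(-428, Mul(24, Add(Mul(-196, Rational(1, 28)), Mul(137, Rational(1, 134))))) = Add(-428, Mul(24, Add(-7, Rational(137, 134)))) = Add(-428, Mul(24, Rational(-801, 134))) = Add(-428, Rational(-9612, 67)) = Rational(-38288, 67)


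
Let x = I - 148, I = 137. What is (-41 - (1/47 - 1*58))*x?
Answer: -8778/47 ≈ -186.77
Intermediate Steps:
x = -11 (x = 137 - 148 = -11)
(-41 - (1/47 - 1*58))*x = (-41 - (1/47 - 1*58))*(-11) = (-41 - (1/47 - 58))*(-11) = (-41 - 1*(-2725/47))*(-11) = (-41 + 2725/47)*(-11) = (798/47)*(-11) = -8778/47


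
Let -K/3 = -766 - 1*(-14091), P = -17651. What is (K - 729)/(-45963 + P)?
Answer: 20352/31807 ≈ 0.63986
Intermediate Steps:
K = -39975 (K = -3*(-766 - 1*(-14091)) = -3*(-766 + 14091) = -3*13325 = -39975)
(K - 729)/(-45963 + P) = (-39975 - 729)/(-45963 - 17651) = -40704/(-63614) = -40704*(-1/63614) = 20352/31807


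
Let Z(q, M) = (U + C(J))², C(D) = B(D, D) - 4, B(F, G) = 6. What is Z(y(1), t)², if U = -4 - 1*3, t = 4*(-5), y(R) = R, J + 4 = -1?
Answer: 625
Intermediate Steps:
J = -5 (J = -4 - 1 = -5)
C(D) = 2 (C(D) = 6 - 4 = 2)
t = -20
U = -7 (U = -4 - 3 = -7)
Z(q, M) = 25 (Z(q, M) = (-7 + 2)² = (-5)² = 25)
Z(y(1), t)² = 25² = 625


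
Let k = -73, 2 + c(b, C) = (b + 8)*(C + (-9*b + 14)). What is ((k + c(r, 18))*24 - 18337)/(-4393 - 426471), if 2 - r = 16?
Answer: 6127/61552 ≈ 0.099542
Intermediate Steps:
r = -14 (r = 2 - 1*16 = 2 - 16 = -14)
c(b, C) = -2 + (8 + b)*(14 + C - 9*b) (c(b, C) = -2 + (b + 8)*(C + (-9*b + 14)) = -2 + (8 + b)*(C + (14 - 9*b)) = -2 + (8 + b)*(14 + C - 9*b))
((k + c(r, 18))*24 - 18337)/(-4393 - 426471) = ((-73 + (110 - 58*(-14) - 9*(-14)² + 8*18 + 18*(-14)))*24 - 18337)/(-4393 - 426471) = ((-73 + (110 + 812 - 9*196 + 144 - 252))*24 - 18337)/(-430864) = ((-73 + (110 + 812 - 1764 + 144 - 252))*24 - 18337)*(-1/430864) = ((-73 - 950)*24 - 18337)*(-1/430864) = (-1023*24 - 18337)*(-1/430864) = (-24552 - 18337)*(-1/430864) = -42889*(-1/430864) = 6127/61552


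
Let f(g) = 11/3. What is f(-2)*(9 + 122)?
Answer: 1441/3 ≈ 480.33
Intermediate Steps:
f(g) = 11/3 (f(g) = 11*(1/3) = 11/3)
f(-2)*(9 + 122) = 11*(9 + 122)/3 = (11/3)*131 = 1441/3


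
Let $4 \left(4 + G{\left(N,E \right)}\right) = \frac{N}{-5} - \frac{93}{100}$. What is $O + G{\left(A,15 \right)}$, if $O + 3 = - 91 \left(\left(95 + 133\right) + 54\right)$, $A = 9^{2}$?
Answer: $- \frac{10269313}{400} \approx -25673.0$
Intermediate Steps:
$A = 81$
$G{\left(N,E \right)} = - \frac{1693}{400} - \frac{N}{20}$ ($G{\left(N,E \right)} = -4 + \frac{\frac{N}{-5} - \frac{93}{100}}{4} = -4 + \frac{N \left(- \frac{1}{5}\right) - \frac{93}{100}}{4} = -4 + \frac{- \frac{N}{5} - \frac{93}{100}}{4} = -4 + \frac{- \frac{93}{100} - \frac{N}{5}}{4} = -4 - \left(\frac{93}{400} + \frac{N}{20}\right) = - \frac{1693}{400} - \frac{N}{20}$)
$O = -25665$ ($O = -3 - 91 \left(\left(95 + 133\right) + 54\right) = -3 - 91 \left(228 + 54\right) = -3 - 25662 = -25665$)
$O + G{\left(A,15 \right)} = -25665 - \frac{3313}{400} = - \frac{10269313}{400}$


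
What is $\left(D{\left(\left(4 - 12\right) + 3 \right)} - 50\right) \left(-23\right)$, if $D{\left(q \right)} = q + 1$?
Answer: $1242$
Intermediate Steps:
$D{\left(q \right)} = 1 + q$
$\left(D{\left(\left(4 - 12\right) + 3 \right)} - 50\right) \left(-23\right) = \left(\left(1 + \left(\left(4 - 12\right) + 3\right)\right) - 50\right) \left(-23\right) = \left(\left(1 + \left(-8 + 3\right)\right) - 50\right) \left(-23\right) = \left(\left(1 - 5\right) - 50\right) \left(-23\right) = \left(-4 - 50\right) \left(-23\right) = \left(-54\right) \left(-23\right) = 1242$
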